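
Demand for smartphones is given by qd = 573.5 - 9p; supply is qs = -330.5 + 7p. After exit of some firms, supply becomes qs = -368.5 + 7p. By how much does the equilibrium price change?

Δp = 2.375

Original equilibrium: p* = 56.5, q* = 65.
New equilibrium: 573.5 - 9p = -368.5 + 7p, so 942 = 16p and p' = 58.875; q' = 573.5 − 9(58.875) = 43.625.
Change in price: 58.875 − 56.5 = 2.375.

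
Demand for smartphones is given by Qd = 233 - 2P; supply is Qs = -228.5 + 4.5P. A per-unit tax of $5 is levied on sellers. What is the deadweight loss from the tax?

Pre-tax equilibrium: P* = 71, Q* = 91.
Tax on sellers shifts supply to Qs = -228.5 + 4.5(P − 5) = -251 + 4.5P.
233 - 2P = -251 + 4.5P gives buyer price Pb = 968/13; sellers receive Ps = 968/13 − 5 = 903/13.
New quantity: Q = 233 − 2(968/13) = 1093/13.
DWL = ½ × 5 × (91 − 1093/13) = 225/13.

Deadweight loss = 225/13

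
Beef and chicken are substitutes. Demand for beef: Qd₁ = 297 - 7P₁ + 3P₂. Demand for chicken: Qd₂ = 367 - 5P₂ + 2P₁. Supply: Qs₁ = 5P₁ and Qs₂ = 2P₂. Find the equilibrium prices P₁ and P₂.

P₁ = 530/13, P₂ = 833/13

Market 1: 297 - 7P₁ + 3P₂ = 5P₁ → 12P₁ - 3P₂ = 297.
Market 2: 7P₂ - 2P₁ = 367.
Eliminating P₂: 7×(1) + 3×(2) gives 78P₁ = 3180, so P₁ = 530/13.
Back-substitute into (2): P₂ = (367 + 2×530/13) / 7 = 833/13.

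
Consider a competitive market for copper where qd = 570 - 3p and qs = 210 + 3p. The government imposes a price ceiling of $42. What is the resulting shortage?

Equilibrium price would be p* = 60, so the ceiling at 42 binds.
At p = 42: qd = 570 − 3(42) = 444, qs = 210 + 3(42) = 336.
Shortage = 444 − 336 = 108.

Shortage = 108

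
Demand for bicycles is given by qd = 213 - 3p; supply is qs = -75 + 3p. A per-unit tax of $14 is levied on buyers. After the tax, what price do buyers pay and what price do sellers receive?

Pre-tax equilibrium: p* = 48, q* = 69.
Tax on buyers shifts demand to qd = 213 − 3(p + 14) = 171 - 3p.
171 - 3p = -75 + 3p gives seller price ps = 41; buyers pay pb = 41 + 14 = 55.
New quantity: q = 213 − 3(55) = 48.

Buyers pay $55, sellers receive $41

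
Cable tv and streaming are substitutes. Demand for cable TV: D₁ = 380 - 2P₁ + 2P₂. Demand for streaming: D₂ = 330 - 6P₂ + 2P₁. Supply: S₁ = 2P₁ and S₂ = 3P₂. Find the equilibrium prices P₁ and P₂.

Market 1: 380 - 2P₁ + 2P₂ = 2P₁ → 4P₁ - 2P₂ = 380.
Market 2: 9P₂ - 2P₁ = 330.
Eliminating P₂: 9×(1) + 2×(2) gives 32P₁ = 4080, so P₁ = 127.5.
Back-substitute into (2): P₂ = (330 + 2×127.5) / 9 = 65.

P₁ = 127.5, P₂ = 65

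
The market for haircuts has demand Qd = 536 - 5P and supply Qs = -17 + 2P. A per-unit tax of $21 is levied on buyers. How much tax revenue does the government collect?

Tax revenue = 2331

Pre-tax equilibrium: P* = 79, Q* = 141.
Tax on buyers shifts demand to Qd = 536 − 5(P + 21) = 431 - 5P.
431 - 5P = -17 + 2P gives seller price Ps = 64; buyers pay Pb = 64 + 21 = 85.
New quantity: Q = 536 − 5(85) = 111.
Revenue = 21 × 111 = 2331.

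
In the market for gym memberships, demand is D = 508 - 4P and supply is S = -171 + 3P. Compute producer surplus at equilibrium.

Equilibrium: 508 - 4P = -171 + 3P gives P* = 97, Q* = 120.
Supply starts at P = 57 (where S = 0).
PS = ½(97 − 57)(120) = 2400.

Producer surplus = 2400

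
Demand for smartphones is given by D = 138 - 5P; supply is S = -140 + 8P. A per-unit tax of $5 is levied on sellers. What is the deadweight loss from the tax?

Pre-tax equilibrium: P* = 278/13, Q* = 404/13.
Tax on sellers shifts supply to S = -140 + 8(P − 5) = -180 + 8P.
138 - 5P = -180 + 8P gives buyer price Pb = 318/13; sellers receive Ps = 318/13 − 5 = 253/13.
New quantity: Q = 138 − 5(318/13) = 204/13.
DWL = ½ × 5 × (404/13 − 204/13) = 500/13.

Deadweight loss = 500/13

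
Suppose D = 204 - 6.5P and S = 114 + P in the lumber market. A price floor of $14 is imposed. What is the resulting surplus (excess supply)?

Equilibrium price would be P* = 12, so the floor at 14 binds.
At P = 14: D = 113, S = 128.
Surplus = 128 − 113 = 15.

Surplus = 15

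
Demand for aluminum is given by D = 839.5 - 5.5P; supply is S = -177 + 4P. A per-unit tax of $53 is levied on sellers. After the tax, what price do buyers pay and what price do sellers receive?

Buyers pay 2457/19, sellers receive 1450/19

Pre-tax equilibrium: P* = 107, Q* = 251.
Tax on sellers shifts supply to S = -177 + 4(P − 53) = -389 + 4P.
839.5 - 5.5P = -389 + 4P gives buyer price Pb = 2457/19; sellers receive Ps = 2457/19 − 53 = 1450/19.
New quantity: Q = 839.5 − 5.5(2457/19) = 2437/19.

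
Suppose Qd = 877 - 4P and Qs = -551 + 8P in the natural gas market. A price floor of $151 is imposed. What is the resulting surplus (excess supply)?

Equilibrium price would be P* = 119, so the floor at 151 binds.
At P = 151: Qd = 273, Qs = 657.
Surplus = 657 − 273 = 384.

Surplus = 384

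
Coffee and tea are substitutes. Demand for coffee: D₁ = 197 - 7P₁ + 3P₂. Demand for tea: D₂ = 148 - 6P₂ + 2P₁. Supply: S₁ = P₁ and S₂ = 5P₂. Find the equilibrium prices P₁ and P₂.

Market 1: 197 - 7P₁ + 3P₂ = P₁ → 8P₁ - 3P₂ = 197.
Market 2: 11P₂ - 2P₁ = 148.
Eliminating P₂: 11×(1) + 3×(2) gives 82P₁ = 2611, so P₁ = 2611/82.
Back-substitute into (2): P₂ = (148 + 2×2611/82) / 11 = 789/41.

P₁ = 2611/82, P₂ = 789/41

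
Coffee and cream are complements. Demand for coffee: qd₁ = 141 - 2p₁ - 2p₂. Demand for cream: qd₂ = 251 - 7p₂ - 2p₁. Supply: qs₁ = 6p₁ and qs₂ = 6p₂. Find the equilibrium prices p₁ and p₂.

Market 1: 141 - 2p₁ - 2p₂ = 6p₁ → 8p₁ + 2p₂ = 141.
Market 2: 13p₂ + 2p₁ = 251.
Eliminating p₂: 13×(1) − 2×(2) gives 100p₁ = 1331, so p₁ = 13.31.
Back-substitute into (2): p₂ = (251 − 2×13.31) / 13 = 17.26.

p₁ = 13.31, p₂ = 17.26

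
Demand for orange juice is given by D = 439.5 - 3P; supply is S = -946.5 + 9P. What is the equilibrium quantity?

Set D = S: 439.5 - 3P = -946.5 + 9P.
1386 = 12P, so P* = 115.5.
Q* = 439.5 − 3(115.5) = 93.

Q* = 93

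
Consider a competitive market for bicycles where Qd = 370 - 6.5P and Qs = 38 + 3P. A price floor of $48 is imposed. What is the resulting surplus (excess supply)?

Surplus = 124

Equilibrium price would be P* = 664/19, so the floor at 48 binds.
At P = 48: Qd = 58, Qs = 182.
Surplus = 182 − 58 = 124.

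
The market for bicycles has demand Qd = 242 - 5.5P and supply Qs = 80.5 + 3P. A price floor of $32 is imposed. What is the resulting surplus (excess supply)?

Surplus = 110.5

Equilibrium price would be P* = 19, so the floor at 32 binds.
At P = 32: Qd = 66, Qs = 176.5.
Surplus = 176.5 − 66 = 110.5.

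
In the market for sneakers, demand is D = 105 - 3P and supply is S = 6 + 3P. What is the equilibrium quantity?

Set D = S: 105 - 3P = 6 + 3P.
99 = 6P, so P* = 16.5.
Q* = 105 − 3(16.5) = 55.5.

Q* = 55.5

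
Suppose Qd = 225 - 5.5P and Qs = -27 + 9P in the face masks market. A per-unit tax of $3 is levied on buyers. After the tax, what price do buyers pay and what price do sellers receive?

Pre-tax equilibrium: P* = 504/29, Q* = 3753/29.
Tax on buyers shifts demand to Qd = 225 − 5.5(P + 3) = 208.5 - 5.5P.
208.5 - 5.5P = -27 + 9P gives seller price Ps = 471/29; buyers pay Pb = 471/29 + 3 = 558/29.
New quantity: Q = 225 − 5.5(558/29) = 3456/29.

Buyers pay 558/29, sellers receive 471/29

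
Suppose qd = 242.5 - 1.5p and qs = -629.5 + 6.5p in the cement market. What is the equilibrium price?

Set qd = qs: 242.5 - 1.5p = -629.5 + 6.5p.
872 = 8p, so p* = 109.
q* = 242.5 − 1.5(109) = 79.

p* = 109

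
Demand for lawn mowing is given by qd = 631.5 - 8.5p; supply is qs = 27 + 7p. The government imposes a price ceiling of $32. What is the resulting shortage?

Equilibrium price would be p* = 39, so the ceiling at 32 binds.
At p = 32: qd = 631.5 − 8.5(32) = 359.5, qs = 27 + 7(32) = 251.
Shortage = 359.5 − 251 = 108.5.

Shortage = 108.5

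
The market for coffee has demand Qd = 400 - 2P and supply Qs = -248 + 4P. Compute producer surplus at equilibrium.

Producer surplus = 4232

Equilibrium: 400 - 2P = -248 + 4P gives P* = 108, Q* = 184.
Supply starts at P = 62 (where Qs = 0).
PS = ½(108 − 62)(184) = 4232.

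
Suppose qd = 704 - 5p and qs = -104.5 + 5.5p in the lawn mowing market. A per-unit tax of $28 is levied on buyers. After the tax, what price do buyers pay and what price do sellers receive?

Buyers pay 275/3, sellers receive 191/3

Pre-tax equilibrium: p* = 77, q* = 319.
Tax on buyers shifts demand to qd = 704 − 5(p + 28) = 564 - 5p.
564 - 5p = -104.5 + 5.5p gives seller price ps = 191/3; buyers pay pb = 191/3 + 28 = 275/3.
New quantity: q = 704 − 5(275/3) = 737/3.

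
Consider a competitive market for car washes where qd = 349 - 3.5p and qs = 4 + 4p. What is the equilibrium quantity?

q* = 188

Set qd = qs: 349 - 3.5p = 4 + 4p.
345 = 7.5p, so p* = 46.
q* = 349 − 3.5(46) = 188.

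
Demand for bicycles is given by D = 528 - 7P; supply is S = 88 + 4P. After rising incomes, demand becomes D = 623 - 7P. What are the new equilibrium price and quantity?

Original equilibrium: P* = 40, Q* = 248.
New equilibrium: 623 - 7P = 88 + 4P, so 535 = 11P and P' = 535/11; Q' = 623 − 7(535/11) = 3108/11.

P' = 535/11, Q' = 3108/11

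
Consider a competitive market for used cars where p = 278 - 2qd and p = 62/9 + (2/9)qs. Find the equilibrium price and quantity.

Set the two price expressions equal: 278 - 2q = 62/9 + (2/9)q.
2440/9 = (20/9)q, so q* = 122.
p* = 278 − (2)(122) = 34.

p* = 34, q* = 122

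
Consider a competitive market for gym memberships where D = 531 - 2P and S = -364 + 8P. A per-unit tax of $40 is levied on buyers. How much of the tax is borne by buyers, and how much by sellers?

Pre-tax equilibrium: P* = 89.5, Q* = 352.
Tax on buyers shifts demand to D = 531 − 2(P + 40) = 451 - 2P.
451 - 2P = -364 + 8P gives seller price Ps = 81.5; buyers pay Pb = 81.5 + 40 = 121.5.
New quantity: Q = 531 − 2(121.5) = 288.
Buyer burden = 121.5 − 89.5 = 32; seller burden = 89.5 − 81.5 = 8.

Buyers bear $32, sellers bear $8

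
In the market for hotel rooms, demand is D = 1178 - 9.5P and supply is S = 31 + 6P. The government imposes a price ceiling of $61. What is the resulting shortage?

Shortage = 201.5

Equilibrium price would be P* = 74, so the ceiling at 61 binds.
At P = 61: D = 1178 − 9.5(61) = 598.5, S = 31 + 6(61) = 397.
Shortage = 598.5 − 397 = 201.5.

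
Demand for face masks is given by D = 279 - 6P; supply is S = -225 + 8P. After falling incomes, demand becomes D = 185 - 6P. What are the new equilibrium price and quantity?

Original equilibrium: P* = 36, Q* = 63.
New equilibrium: 185 - 6P = -225 + 8P, so 410 = 14P and P' = 205/7; Q' = 185 − 6(205/7) = 65/7.

P' = 205/7, Q' = 65/7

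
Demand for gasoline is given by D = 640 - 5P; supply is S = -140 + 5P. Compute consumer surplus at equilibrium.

Equilibrium: 640 - 5P = -140 + 5P gives P* = 78, Q* = 250.
Demand choke price (D = 0): P = 128.
CS = ½(128 − 78)(250) = 6250.

Consumer surplus = 6250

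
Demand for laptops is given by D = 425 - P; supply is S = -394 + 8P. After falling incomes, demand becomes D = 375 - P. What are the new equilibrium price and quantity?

P' = 769/9, Q' = 2606/9

Original equilibrium: P* = 91, Q* = 334.
New equilibrium: 375 - P = -394 + 8P, so 769 = 9P and P' = 769/9; Q' = 375 − 1(769/9) = 2606/9.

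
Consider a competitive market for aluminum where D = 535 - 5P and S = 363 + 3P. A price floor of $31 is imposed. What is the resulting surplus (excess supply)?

Equilibrium price would be P* = 21.5, so the floor at 31 binds.
At P = 31: D = 380, S = 456.
Surplus = 456 − 380 = 76.

Surplus = 76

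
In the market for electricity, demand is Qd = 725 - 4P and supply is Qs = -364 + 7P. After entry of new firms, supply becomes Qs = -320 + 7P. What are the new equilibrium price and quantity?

P' = 95, Q' = 345

Original equilibrium: P* = 99, Q* = 329.
New equilibrium: 725 - 4P = -320 + 7P, so 1045 = 11P and P' = 95; Q' = 725 − 4(95) = 345.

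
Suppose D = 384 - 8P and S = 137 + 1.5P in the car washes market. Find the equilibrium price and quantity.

P* = 26, Q* = 176

Set D = S: 384 - 8P = 137 + 1.5P.
247 = 9.5P, so P* = 26.
Q* = 384 − 8(26) = 176.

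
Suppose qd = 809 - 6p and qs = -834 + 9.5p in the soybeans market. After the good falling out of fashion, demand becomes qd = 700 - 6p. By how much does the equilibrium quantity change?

Original equilibrium: p* = 106, q* = 173.
New equilibrium: 700 - 6p = -834 + 9.5p, so 1534 = 15.5p and p' = 3068/31; q' = 700 − 6(3068/31) = 3292/31.
Change in quantity: 3292/31 − 173 = -2071/31.

Δq = -2071/31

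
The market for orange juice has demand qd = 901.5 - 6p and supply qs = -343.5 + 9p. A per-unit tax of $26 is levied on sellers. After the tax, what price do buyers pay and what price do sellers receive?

Pre-tax equilibrium: p* = 83, q* = 403.5.
Tax on sellers shifts supply to qs = -343.5 + 9(p − 26) = -577.5 + 9p.
901.5 - 6p = -577.5 + 9p gives buyer price pb = 98.6; sellers receive ps = 98.6 − 26 = 72.6.
New quantity: q = 901.5 − 6(98.6) = 309.9.

Buyers pay $98.6, sellers receive $72.6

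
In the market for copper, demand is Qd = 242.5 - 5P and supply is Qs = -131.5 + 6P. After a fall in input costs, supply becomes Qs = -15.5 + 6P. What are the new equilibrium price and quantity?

P' = 258/11, Q' = 2755/22

Original equilibrium: P* = 34, Q* = 72.5.
New equilibrium: 242.5 - 5P = -15.5 + 6P, so 258 = 11P and P' = 258/11; Q' = 242.5 − 5(258/11) = 2755/22.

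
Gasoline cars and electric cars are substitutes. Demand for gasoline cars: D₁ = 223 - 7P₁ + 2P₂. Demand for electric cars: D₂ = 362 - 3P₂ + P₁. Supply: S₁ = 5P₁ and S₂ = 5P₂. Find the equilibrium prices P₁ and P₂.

P₁ = 1254/47, P₂ = 4567/94

Market 1: 223 - 7P₁ + 2P₂ = 5P₁ → 12P₁ - 2P₂ = 223.
Market 2: 8P₂ - P₁ = 362.
Eliminating P₂: 8×(1) + 2×(2) gives 94P₁ = 2508, so P₁ = 1254/47.
Back-substitute into (2): P₂ = (362 + 1×1254/47) / 8 = 4567/94.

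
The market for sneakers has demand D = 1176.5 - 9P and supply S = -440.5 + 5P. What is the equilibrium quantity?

Set D = S: 1176.5 - 9P = -440.5 + 5P.
1617 = 14P, so P* = 115.5.
Q* = 1176.5 − 9(115.5) = 137.

Q* = 137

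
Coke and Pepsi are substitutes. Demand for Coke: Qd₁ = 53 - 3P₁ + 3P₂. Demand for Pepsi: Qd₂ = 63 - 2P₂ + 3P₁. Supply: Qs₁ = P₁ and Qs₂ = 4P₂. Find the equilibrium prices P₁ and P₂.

P₁ = 33.8, P₂ = 27.4

Market 1: 53 - 3P₁ + 3P₂ = P₁ → 4P₁ - 3P₂ = 53.
Market 2: 6P₂ - 3P₁ = 63.
Eliminating P₂: 6×(1) + 3×(2) gives 15P₁ = 507, so P₁ = 33.8.
Back-substitute into (2): P₂ = (63 + 3×33.8) / 6 = 27.4.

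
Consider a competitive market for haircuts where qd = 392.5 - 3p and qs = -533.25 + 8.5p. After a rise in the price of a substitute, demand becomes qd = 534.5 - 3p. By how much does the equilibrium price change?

Original equilibrium: p* = 80.5, q* = 151.
New equilibrium: 534.5 - 3p = -533.25 + 8.5p, so 1067.75 = 11.5p and p' = 4271/46; q' = 534.5 − 3(4271/46) = 5887/23.
Change in price: 4271/46 − 80.5 = 284/23.

Δp = 284/23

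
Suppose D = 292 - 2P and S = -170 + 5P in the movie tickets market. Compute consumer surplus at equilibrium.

Equilibrium: 292 - 2P = -170 + 5P gives P* = 66, Q* = 160.
Demand choke price (D = 0): P = 146.
CS = ½(146 − 66)(160) = 6400.

Consumer surplus = 6400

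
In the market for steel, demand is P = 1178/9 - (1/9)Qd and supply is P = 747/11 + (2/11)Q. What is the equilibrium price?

P* = 107

Set the two price expressions equal: 1178/9 - (1/9)Q = 747/11 + (2/11)Q.
6235/99 = (29/99)Q, so Q* = 215.
P* = 1178/9 − (1/9)(215) = 107.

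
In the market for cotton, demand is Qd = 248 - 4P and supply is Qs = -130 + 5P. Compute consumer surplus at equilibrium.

Equilibrium: 248 - 4P = -130 + 5P gives P* = 42, Q* = 80.
Demand choke price (Qd = 0): P = 62.
CS = ½(62 − 42)(80) = 800.

Consumer surplus = 800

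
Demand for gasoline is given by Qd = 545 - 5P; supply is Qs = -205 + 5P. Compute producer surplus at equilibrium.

Producer surplus = 2890

Equilibrium: 545 - 5P = -205 + 5P gives P* = 75, Q* = 170.
Supply starts at P = 41 (where Qs = 0).
PS = ½(75 − 41)(170) = 2890.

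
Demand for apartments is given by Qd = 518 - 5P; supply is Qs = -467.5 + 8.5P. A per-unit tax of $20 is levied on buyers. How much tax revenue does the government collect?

Tax revenue = 48620/27

Pre-tax equilibrium: P* = 73, Q* = 153.
Tax on buyers shifts demand to Qd = 518 − 5(P + 20) = 418 - 5P.
418 - 5P = -467.5 + 8.5P gives seller price Ps = 1771/27; buyers pay Pb = 1771/27 + 20 = 2311/27.
New quantity: Q = 518 − 5(2311/27) = 2431/27.
Revenue = 20 × 2431/27 = 48620/27.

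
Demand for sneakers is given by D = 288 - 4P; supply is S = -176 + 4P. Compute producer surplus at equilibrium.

Producer surplus = 392

Equilibrium: 288 - 4P = -176 + 4P gives P* = 58, Q* = 56.
Supply starts at P = 44 (where S = 0).
PS = ½(58 − 44)(56) = 392.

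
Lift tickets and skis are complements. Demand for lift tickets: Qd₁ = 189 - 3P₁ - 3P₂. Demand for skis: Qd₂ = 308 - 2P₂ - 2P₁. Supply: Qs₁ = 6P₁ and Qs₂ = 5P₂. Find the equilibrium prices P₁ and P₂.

Market 1: 189 - 3P₁ - 3P₂ = 6P₁ → 9P₁ + 3P₂ = 189.
Market 2: 7P₂ + 2P₁ = 308.
Eliminating P₂: 7×(1) − 3×(2) gives 57P₁ = 399, so P₁ = 7.
Back-substitute into (2): P₂ = (308 − 2×7) / 7 = 42.

P₁ = 7, P₂ = 42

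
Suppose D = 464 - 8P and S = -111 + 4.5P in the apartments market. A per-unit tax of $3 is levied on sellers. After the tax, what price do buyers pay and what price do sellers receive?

Pre-tax equilibrium: P* = 46, Q* = 96.
Tax on sellers shifts supply to S = -111 + 4.5(P − 3) = -124.5 + 4.5P.
464 - 8P = -124.5 + 4.5P gives buyer price Pb = 47.08; sellers receive Ps = 47.08 − 3 = 44.08.
New quantity: Q = 464 − 8(47.08) = 87.36.

Buyers pay $47.08, sellers receive $44.08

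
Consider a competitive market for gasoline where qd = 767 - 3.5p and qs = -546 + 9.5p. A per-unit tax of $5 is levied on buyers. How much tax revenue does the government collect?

Pre-tax equilibrium: p* = 101, q* = 413.5.
Tax on buyers shifts demand to qd = 767 − 3.5(p + 5) = 749.5 - 3.5p.
749.5 - 3.5p = -546 + 9.5p gives seller price ps = 2591/26; buyers pay pb = 2591/26 + 5 = 2721/26.
New quantity: q = 767 − 3.5(2721/26) = 20837/52.
Revenue = 5 × 20837/52 = 104185/52.

Tax revenue = 104185/52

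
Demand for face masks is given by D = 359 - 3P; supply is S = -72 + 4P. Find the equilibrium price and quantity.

Set D = S: 359 - 3P = -72 + 4P.
431 = 7P, so P* = 431/7.
Q* = 359 − 3(431/7) = 1220/7.

P* = 431/7, Q* = 1220/7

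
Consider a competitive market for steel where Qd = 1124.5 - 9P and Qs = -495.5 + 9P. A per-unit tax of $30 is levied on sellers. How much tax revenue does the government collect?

Tax revenue = 5385

Pre-tax equilibrium: P* = 90, Q* = 314.5.
Tax on sellers shifts supply to Qs = -495.5 + 9(P − 30) = -765.5 + 9P.
1124.5 - 9P = -765.5 + 9P gives buyer price Pb = 105; sellers receive Ps = 105 − 30 = 75.
New quantity: Q = 1124.5 − 9(105) = 179.5.
Revenue = 30 × 179.5 = 5385.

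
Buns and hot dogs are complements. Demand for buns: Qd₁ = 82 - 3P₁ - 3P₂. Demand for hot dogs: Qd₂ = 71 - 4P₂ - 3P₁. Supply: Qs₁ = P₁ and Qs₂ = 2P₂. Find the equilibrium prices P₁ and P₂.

P₁ = 18.6, P₂ = 38/15

Market 1: 82 - 3P₁ - 3P₂ = P₁ → 4P₁ + 3P₂ = 82.
Market 2: 6P₂ + 3P₁ = 71.
Eliminating P₂: 6×(1) − 3×(2) gives 15P₁ = 279, so P₁ = 18.6.
Back-substitute into (2): P₂ = (71 − 3×18.6) / 6 = 38/15.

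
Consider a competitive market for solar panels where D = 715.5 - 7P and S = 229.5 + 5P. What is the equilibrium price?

P* = 40.5

Set D = S: 715.5 - 7P = 229.5 + 5P.
486 = 12P, so P* = 40.5.
Q* = 715.5 − 7(40.5) = 432.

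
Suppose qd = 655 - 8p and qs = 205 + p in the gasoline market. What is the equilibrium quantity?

Set qd = qs: 655 - 8p = 205 + p.
450 = 9p, so p* = 50.
q* = 655 − 8(50) = 255.

q* = 255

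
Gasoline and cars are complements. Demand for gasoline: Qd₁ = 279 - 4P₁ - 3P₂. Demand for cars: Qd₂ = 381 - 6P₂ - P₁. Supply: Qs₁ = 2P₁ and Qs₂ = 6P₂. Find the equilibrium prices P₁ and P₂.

P₁ = 735/23, P₂ = 669/23

Market 1: 279 - 4P₁ - 3P₂ = 2P₁ → 6P₁ + 3P₂ = 279.
Market 2: 12P₂ + P₁ = 381.
Eliminating P₂: 12×(1) − 3×(2) gives 69P₁ = 2205, so P₁ = 735/23.
Back-substitute into (2): P₂ = (381 − 1×735/23) / 12 = 669/23.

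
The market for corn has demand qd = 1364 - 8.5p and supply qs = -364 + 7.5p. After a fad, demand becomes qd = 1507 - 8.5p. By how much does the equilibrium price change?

Δp = 8.9375

Original equilibrium: p* = 108, q* = 446.
New equilibrium: 1507 - 8.5p = -364 + 7.5p, so 1871 = 16p and p' = 116.9375; q' = 1507 − 8.5(116.9375) = 513.03125.
Change in price: 116.9375 − 108 = 8.9375.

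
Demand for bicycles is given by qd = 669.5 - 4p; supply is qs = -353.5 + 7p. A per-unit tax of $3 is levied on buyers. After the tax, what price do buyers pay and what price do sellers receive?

Pre-tax equilibrium: p* = 93, q* = 297.5.
Tax on buyers shifts demand to qd = 669.5 − 4(p + 3) = 657.5 - 4p.
657.5 - 4p = -353.5 + 7p gives seller price ps = 1011/11; buyers pay pb = 1011/11 + 3 = 1044/11.
New quantity: q = 669.5 − 4(1044/11) = 6377/22.

Buyers pay 1044/11, sellers receive 1011/11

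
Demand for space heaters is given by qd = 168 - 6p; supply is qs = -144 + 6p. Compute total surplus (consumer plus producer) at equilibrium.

Equilibrium: 168 - 6p = -144 + 6p gives p* = 26, q* = 12.
Demand choke price: p = 28; supply starts at p = 24.
CS = ½(28 − 26)(12) = 12; PS = ½(26 − 24)(12) = 12.

Total surplus = 24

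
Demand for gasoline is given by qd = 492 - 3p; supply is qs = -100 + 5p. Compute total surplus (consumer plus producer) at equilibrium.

Total surplus = 19440

Equilibrium: 492 - 3p = -100 + 5p gives p* = 74, q* = 270.
Demand choke price: p = 164; supply starts at p = 20.
CS = ½(164 − 74)(270) = 12150; PS = ½(74 − 20)(270) = 7290.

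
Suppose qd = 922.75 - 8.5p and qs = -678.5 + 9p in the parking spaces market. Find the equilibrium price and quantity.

p* = 91.5, q* = 145

Set qd = qs: 922.75 - 8.5p = -678.5 + 9p.
1601.25 = 17.5p, so p* = 91.5.
q* = 922.75 − 8.5(91.5) = 145.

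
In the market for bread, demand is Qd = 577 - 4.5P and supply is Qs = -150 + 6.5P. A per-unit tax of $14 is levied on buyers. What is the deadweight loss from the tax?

Deadweight loss = 5733/22

Pre-tax equilibrium: P* = 727/11, Q* = 6151/22.
Tax on buyers shifts demand to Qd = 577 − 4.5(P + 14) = 514 - 4.5P.
514 - 4.5P = -150 + 6.5P gives seller price Ps = 664/11; buyers pay Pb = 664/11 + 14 = 818/11.
New quantity: Q = 577 − 4.5(818/11) = 2666/11.
DWL = ½ × 14 × (6151/22 − 2666/11) = 5733/22.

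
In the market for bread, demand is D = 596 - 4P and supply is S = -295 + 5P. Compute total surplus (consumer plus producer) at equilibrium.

Total surplus = 9000

Equilibrium: 596 - 4P = -295 + 5P gives P* = 99, Q* = 200.
Demand choke price: P = 149; supply starts at P = 59.
CS = ½(149 − 99)(200) = 5000; PS = ½(99 − 59)(200) = 4000.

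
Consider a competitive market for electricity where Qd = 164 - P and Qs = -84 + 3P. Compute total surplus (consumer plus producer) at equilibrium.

Total surplus = 6936

Equilibrium: 164 - P = -84 + 3P gives P* = 62, Q* = 102.
Demand choke price: P = 164; supply starts at P = 28.
CS = ½(164 − 62)(102) = 5202; PS = ½(62 − 28)(102) = 1734.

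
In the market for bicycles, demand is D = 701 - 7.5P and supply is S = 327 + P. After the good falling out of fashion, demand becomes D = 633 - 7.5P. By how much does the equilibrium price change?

ΔP = -8

Original equilibrium: P* = 44, Q* = 371.
New equilibrium: 633 - 7.5P = 327 + P, so 306 = 8.5P and P' = 36; Q' = 633 − 7.5(36) = 363.
Change in price: 36 − 44 = -8.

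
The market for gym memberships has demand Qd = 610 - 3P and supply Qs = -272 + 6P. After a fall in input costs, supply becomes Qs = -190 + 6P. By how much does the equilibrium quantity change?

ΔQ = 82/3

Original equilibrium: P* = 98, Q* = 316.
New equilibrium: 610 - 3P = -190 + 6P, so 800 = 9P and P' = 800/9; Q' = 610 − 3(800/9) = 1030/3.
Change in quantity: 1030/3 − 316 = 82/3.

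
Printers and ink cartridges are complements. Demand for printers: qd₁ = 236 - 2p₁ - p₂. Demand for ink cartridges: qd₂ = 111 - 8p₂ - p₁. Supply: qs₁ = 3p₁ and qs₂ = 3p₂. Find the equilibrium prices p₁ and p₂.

p₁ = 2485/54, p₂ = 319/54

Market 1: 236 - 2p₁ - p₂ = 3p₁ → 5p₁ + p₂ = 236.
Market 2: 11p₂ + p₁ = 111.
Eliminating p₂: 11×(1) − 1×(2) gives 54p₁ = 2485, so p₁ = 2485/54.
Back-substitute into (2): p₂ = (111 − 1×2485/54) / 11 = 319/54.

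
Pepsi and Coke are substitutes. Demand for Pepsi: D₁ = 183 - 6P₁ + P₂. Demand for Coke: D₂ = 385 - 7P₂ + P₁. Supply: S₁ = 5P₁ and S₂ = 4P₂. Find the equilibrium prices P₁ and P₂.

Market 1: 183 - 6P₁ + P₂ = 5P₁ → 11P₁ - P₂ = 183.
Market 2: 11P₂ - P₁ = 385.
Eliminating P₂: 11×(1) + 1×(2) gives 120P₁ = 2398, so P₁ = 1199/60.
Back-substitute into (2): P₂ = (385 + 1×1199/60) / 11 = 2209/60.

P₁ = 1199/60, P₂ = 2209/60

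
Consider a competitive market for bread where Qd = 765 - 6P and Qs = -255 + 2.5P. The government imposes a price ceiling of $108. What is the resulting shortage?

Shortage = 102

Equilibrium price would be P* = 120, so the ceiling at 108 binds.
At P = 108: Qd = 765 − 6(108) = 117, Qs = -255 + 2.5(108) = 15.
Shortage = 117 − 15 = 102.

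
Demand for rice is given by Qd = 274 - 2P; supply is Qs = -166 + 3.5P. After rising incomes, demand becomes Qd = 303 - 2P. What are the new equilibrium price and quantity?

P' = 938/11, Q' = 1457/11

Original equilibrium: P* = 80, Q* = 114.
New equilibrium: 303 - 2P = -166 + 3.5P, so 469 = 5.5P and P' = 938/11; Q' = 303 − 2(938/11) = 1457/11.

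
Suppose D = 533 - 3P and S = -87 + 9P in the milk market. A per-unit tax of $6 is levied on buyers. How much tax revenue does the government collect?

Tax revenue = 2187

Pre-tax equilibrium: P* = 155/3, Q* = 378.
Tax on buyers shifts demand to D = 533 − 3(P + 6) = 515 - 3P.
515 - 3P = -87 + 9P gives seller price Ps = 301/6; buyers pay Pb = 301/6 + 6 = 337/6.
New quantity: Q = 533 − 3(337/6) = 364.5.
Revenue = 6 × 364.5 = 2187.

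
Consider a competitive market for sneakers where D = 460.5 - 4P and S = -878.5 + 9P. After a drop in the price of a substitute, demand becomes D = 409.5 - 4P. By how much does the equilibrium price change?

ΔP = -51/13

Original equilibrium: P* = 103, Q* = 48.5.
New equilibrium: 409.5 - 4P = -878.5 + 9P, so 1288 = 13P and P' = 1288/13; Q' = 409.5 − 4(1288/13) = 343/26.
Change in price: 1288/13 − 103 = -51/13.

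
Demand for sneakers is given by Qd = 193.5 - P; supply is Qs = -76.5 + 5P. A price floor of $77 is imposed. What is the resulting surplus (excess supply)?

Surplus = 192

Equilibrium price would be P* = 45, so the floor at 77 binds.
At P = 77: Qd = 116.5, Qs = 308.5.
Surplus = 308.5 − 116.5 = 192.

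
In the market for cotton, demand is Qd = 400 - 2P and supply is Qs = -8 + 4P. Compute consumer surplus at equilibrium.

Consumer surplus = 17424

Equilibrium: 400 - 2P = -8 + 4P gives P* = 68, Q* = 264.
Demand choke price (Qd = 0): P = 200.
CS = ½(200 − 68)(264) = 17424.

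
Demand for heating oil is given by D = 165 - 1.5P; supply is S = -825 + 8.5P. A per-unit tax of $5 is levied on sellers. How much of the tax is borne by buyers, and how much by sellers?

Buyers bear $4.25, sellers bear $0.75

Pre-tax equilibrium: P* = 99, Q* = 16.5.
Tax on sellers shifts supply to S = -825 + 8.5(P − 5) = -867.5 + 8.5P.
165 - 1.5P = -867.5 + 8.5P gives buyer price Pb = 103.25; sellers receive Ps = 103.25 − 5 = 98.25.
New quantity: Q = 165 − 1.5(103.25) = 10.125.
Buyer burden = 103.25 − 99 = 4.25; seller burden = 99 − 98.25 = 0.75.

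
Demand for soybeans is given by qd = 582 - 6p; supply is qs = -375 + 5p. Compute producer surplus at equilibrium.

Equilibrium: 582 - 6p = -375 + 5p gives p* = 87, q* = 60.
Supply starts at p = 75 (where qs = 0).
PS = ½(87 − 75)(60) = 360.

Producer surplus = 360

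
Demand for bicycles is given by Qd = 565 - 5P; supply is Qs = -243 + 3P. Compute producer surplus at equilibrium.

Producer surplus = 600

Equilibrium: 565 - 5P = -243 + 3P gives P* = 101, Q* = 60.
Supply starts at P = 81 (where Qs = 0).
PS = ½(101 − 81)(60) = 600.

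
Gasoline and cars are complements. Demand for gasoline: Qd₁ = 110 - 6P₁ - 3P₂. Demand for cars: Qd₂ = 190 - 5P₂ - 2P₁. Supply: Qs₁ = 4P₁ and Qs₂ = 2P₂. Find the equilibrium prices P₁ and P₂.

P₁ = 3.125, P₂ = 26.25

Market 1: 110 - 6P₁ - 3P₂ = 4P₁ → 10P₁ + 3P₂ = 110.
Market 2: 7P₂ + 2P₁ = 190.
Eliminating P₂: 7×(1) − 3×(2) gives 64P₁ = 200, so P₁ = 3.125.
Back-substitute into (2): P₂ = (190 − 2×3.125) / 7 = 26.25.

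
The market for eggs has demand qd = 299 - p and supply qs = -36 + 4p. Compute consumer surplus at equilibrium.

Consumer surplus = 26912

Equilibrium: 299 - p = -36 + 4p gives p* = 67, q* = 232.
Demand choke price (qd = 0): p = 299.
CS = ½(299 − 67)(232) = 26912.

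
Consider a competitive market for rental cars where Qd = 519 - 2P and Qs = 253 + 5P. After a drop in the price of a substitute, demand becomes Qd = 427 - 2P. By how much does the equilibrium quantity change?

ΔQ = -460/7

Original equilibrium: P* = 38, Q* = 443.
New equilibrium: 427 - 2P = 253 + 5P, so 174 = 7P and P' = 174/7; Q' = 427 − 2(174/7) = 2641/7.
Change in quantity: 2641/7 − 443 = -460/7.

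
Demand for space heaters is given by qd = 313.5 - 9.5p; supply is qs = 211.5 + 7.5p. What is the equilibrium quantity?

q* = 256.5

Set qd = qs: 313.5 - 9.5p = 211.5 + 7.5p.
102 = 17p, so p* = 6.
q* = 313.5 − 9.5(6) = 256.5.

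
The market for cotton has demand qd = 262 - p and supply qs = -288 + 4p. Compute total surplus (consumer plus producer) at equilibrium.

Equilibrium: 262 - p = -288 + 4p gives p* = 110, q* = 152.
Demand choke price: p = 262; supply starts at p = 72.
CS = ½(262 − 110)(152) = 11552; PS = ½(110 − 72)(152) = 2888.

Total surplus = 14440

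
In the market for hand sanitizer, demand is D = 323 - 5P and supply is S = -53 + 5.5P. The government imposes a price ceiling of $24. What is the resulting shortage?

Equilibrium price would be P* = 752/21, so the ceiling at 24 binds.
At P = 24: D = 323 − 5(24) = 203, S = -53 + 5.5(24) = 79.
Shortage = 203 − 79 = 124.

Shortage = 124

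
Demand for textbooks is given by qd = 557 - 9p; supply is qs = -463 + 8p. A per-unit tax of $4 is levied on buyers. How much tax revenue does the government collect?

Pre-tax equilibrium: p* = 60, q* = 17.
Tax on buyers shifts demand to qd = 557 − 9(p + 4) = 521 - 9p.
521 - 9p = -463 + 8p gives seller price ps = 984/17; buyers pay pb = 984/17 + 4 = 1052/17.
New quantity: q = 557 − 9(1052/17) = 1/17.
Revenue = 4 × 1/17 = 4/17.

Tax revenue = 4/17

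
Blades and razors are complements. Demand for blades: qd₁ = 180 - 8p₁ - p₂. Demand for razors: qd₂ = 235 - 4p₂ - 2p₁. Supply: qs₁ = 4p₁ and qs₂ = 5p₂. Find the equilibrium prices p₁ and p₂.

p₁ = 1385/106, p₂ = 1230/53

Market 1: 180 - 8p₁ - p₂ = 4p₁ → 12p₁ + p₂ = 180.
Market 2: 9p₂ + 2p₁ = 235.
Eliminating p₂: 9×(1) − 1×(2) gives 106p₁ = 1385, so p₁ = 1385/106.
Back-substitute into (2): p₂ = (235 − 2×1385/106) / 9 = 1230/53.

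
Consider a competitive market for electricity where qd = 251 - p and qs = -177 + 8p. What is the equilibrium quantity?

q* = 1831/9

Set qd = qs: 251 - p = -177 + 8p.
428 = 9p, so p* = 428/9.
q* = 251 − 1(428/9) = 1831/9.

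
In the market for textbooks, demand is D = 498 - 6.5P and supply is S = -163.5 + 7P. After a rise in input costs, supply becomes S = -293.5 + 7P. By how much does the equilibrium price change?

ΔP = 260/27

Original equilibrium: P* = 49, Q* = 179.5.
New equilibrium: 498 - 6.5P = -293.5 + 7P, so 791.5 = 13.5P and P' = 1583/27; Q' = 498 − 6.5(1583/27) = 6313/54.
Change in price: 1583/27 − 49 = 260/27.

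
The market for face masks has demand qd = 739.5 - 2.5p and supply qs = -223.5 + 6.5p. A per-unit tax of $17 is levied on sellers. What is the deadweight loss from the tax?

Deadweight loss = 18785/72

Pre-tax equilibrium: p* = 107, q* = 472.
Tax on sellers shifts supply to qs = -223.5 + 6.5(p − 17) = -334 + 6.5p.
739.5 - 2.5p = -334 + 6.5p gives buyer price pb = 2147/18; sellers receive ps = 2147/18 − 17 = 1841/18.
New quantity: q = 739.5 − 2.5(2147/18) = 15887/36.
DWL = ½ × 17 × (472 − 15887/36) = 18785/72.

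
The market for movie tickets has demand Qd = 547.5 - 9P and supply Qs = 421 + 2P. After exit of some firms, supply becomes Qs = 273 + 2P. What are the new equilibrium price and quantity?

P' = 549/22, Q' = 3552/11

Original equilibrium: P* = 11.5, Q* = 444.
New equilibrium: 547.5 - 9P = 273 + 2P, so 274.5 = 11P and P' = 549/22; Q' = 547.5 − 9(549/22) = 3552/11.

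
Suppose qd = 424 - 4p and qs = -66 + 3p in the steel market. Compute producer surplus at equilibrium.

Equilibrium: 424 - 4p = -66 + 3p gives p* = 70, q* = 144.
Supply starts at p = 22 (where qs = 0).
PS = ½(70 − 22)(144) = 3456.

Producer surplus = 3456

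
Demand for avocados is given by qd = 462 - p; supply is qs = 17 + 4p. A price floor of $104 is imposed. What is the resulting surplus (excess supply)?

Surplus = 75

Equilibrium price would be p* = 89, so the floor at 104 binds.
At p = 104: qd = 358, qs = 433.
Surplus = 433 − 358 = 75.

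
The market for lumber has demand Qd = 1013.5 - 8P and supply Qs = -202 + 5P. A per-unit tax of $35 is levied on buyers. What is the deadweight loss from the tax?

Pre-tax equilibrium: P* = 93.5, Q* = 265.5.
Tax on buyers shifts demand to Qd = 1013.5 − 8(P + 35) = 733.5 - 8P.
733.5 - 8P = -202 + 5P gives seller price Ps = 1871/26; buyers pay Pb = 1871/26 + 35 = 2781/26.
New quantity: Q = 1013.5 − 8(2781/26) = 4103/26.
DWL = ½ × 35 × (265.5 − 4103/26) = 24500/13.

Deadweight loss = 24500/13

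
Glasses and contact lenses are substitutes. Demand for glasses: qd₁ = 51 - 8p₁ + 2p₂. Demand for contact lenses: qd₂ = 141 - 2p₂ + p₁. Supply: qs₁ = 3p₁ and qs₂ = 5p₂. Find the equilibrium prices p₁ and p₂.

p₁ = 8.52, p₂ = 21.36

Market 1: 51 - 8p₁ + 2p₂ = 3p₁ → 11p₁ - 2p₂ = 51.
Market 2: 7p₂ - p₁ = 141.
Eliminating p₂: 7×(1) + 2×(2) gives 75p₁ = 639, so p₁ = 8.52.
Back-substitute into (2): p₂ = (141 + 1×8.52) / 7 = 21.36.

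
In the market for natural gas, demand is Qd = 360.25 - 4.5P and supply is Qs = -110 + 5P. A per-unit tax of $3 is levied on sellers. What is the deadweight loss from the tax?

Pre-tax equilibrium: P* = 49.5, Q* = 137.5.
Tax on sellers shifts supply to Qs = -110 + 5(P − 3) = -125 + 5P.
360.25 - 4.5P = -125 + 5P gives buyer price Pb = 1941/38; sellers receive Ps = 1941/38 − 3 = 1827/38.
New quantity: Q = 360.25 − 4.5(1941/38) = 4955/38.
DWL = ½ × 3 × (137.5 − 4955/38) = 405/38.

Deadweight loss = 405/38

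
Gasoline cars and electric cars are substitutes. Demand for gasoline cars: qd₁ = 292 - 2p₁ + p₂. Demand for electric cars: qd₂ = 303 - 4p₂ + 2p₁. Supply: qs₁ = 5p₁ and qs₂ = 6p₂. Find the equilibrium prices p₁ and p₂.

Market 1: 292 - 2p₁ + p₂ = 5p₁ → 7p₁ - p₂ = 292.
Market 2: 10p₂ - 2p₁ = 303.
Eliminating p₂: 10×(1) + 1×(2) gives 68p₁ = 3223, so p₁ = 3223/68.
Back-substitute into (2): p₂ = (303 + 2×3223/68) / 10 = 2705/68.

p₁ = 3223/68, p₂ = 2705/68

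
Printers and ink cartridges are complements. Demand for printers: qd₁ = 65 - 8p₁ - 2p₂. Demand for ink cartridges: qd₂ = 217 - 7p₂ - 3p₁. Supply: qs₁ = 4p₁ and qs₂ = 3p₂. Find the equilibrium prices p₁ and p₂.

Market 1: 65 - 8p₁ - 2p₂ = 4p₁ → 12p₁ + 2p₂ = 65.
Market 2: 10p₂ + 3p₁ = 217.
Eliminating p₂: 10×(1) − 2×(2) gives 114p₁ = 216, so p₁ = 36/19.
Back-substitute into (2): p₂ = (217 − 3×36/19) / 10 = 803/38.

p₁ = 36/19, p₂ = 803/38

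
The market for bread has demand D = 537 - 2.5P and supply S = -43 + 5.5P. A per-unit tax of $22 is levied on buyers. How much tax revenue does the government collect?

Pre-tax equilibrium: P* = 72.5, Q* = 355.75.
Tax on buyers shifts demand to D = 537 − 2.5(P + 22) = 482 - 2.5P.
482 - 2.5P = -43 + 5.5P gives seller price Ps = 65.625; buyers pay Pb = 65.625 + 22 = 87.625.
New quantity: Q = 537 − 2.5(87.625) = 317.9375.
Revenue = 22 × 317.9375 = 6994.625.

Tax revenue = 6994.625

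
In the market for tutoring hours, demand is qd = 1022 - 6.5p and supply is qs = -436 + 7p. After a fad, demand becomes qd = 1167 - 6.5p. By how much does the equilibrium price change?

Δp = 290/27

Original equilibrium: p* = 108, q* = 320.
New equilibrium: 1167 - 6.5p = -436 + 7p, so 1603 = 13.5p and p' = 3206/27; q' = 1167 − 6.5(3206/27) = 10670/27.
Change in price: 3206/27 − 108 = 290/27.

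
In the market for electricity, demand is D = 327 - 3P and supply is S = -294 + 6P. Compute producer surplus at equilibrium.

Equilibrium: 327 - 3P = -294 + 6P gives P* = 69, Q* = 120.
Supply starts at P = 49 (where S = 0).
PS = ½(69 − 49)(120) = 1200.

Producer surplus = 1200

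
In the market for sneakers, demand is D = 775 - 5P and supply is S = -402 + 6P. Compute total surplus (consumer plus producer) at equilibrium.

Total surplus = 10560

Equilibrium: 775 - 5P = -402 + 6P gives P* = 107, Q* = 240.
Demand choke price: P = 155; supply starts at P = 67.
CS = ½(155 − 107)(240) = 5760; PS = ½(107 − 67)(240) = 4800.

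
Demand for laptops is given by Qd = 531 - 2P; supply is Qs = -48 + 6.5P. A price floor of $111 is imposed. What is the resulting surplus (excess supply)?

Equilibrium price would be P* = 1158/17, so the floor at 111 binds.
At P = 111: Qd = 309, Qs = 673.5.
Surplus = 673.5 − 309 = 364.5.

Surplus = 364.5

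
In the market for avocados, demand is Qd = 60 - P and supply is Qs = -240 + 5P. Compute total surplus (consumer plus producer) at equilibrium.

Equilibrium: 60 - P = -240 + 5P gives P* = 50, Q* = 10.
Demand choke price: P = 60; supply starts at P = 48.
CS = ½(60 − 50)(10) = 50; PS = ½(50 − 48)(10) = 10.

Total surplus = 60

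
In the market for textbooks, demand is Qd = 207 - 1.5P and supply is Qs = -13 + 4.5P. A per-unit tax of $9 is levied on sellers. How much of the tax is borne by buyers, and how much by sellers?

Pre-tax equilibrium: P* = 110/3, Q* = 152.
Tax on sellers shifts supply to Qs = -13 + 4.5(P − 9) = -53.5 + 4.5P.
207 - 1.5P = -53.5 + 4.5P gives buyer price Pb = 521/12; sellers receive Ps = 521/12 − 9 = 413/12.
New quantity: Q = 207 − 1.5(521/12) = 141.875.
Buyer burden = 521/12 − 110/3 = 6.75; seller burden = 110/3 − 413/12 = 2.25.

Buyers bear $6.75, sellers bear $2.25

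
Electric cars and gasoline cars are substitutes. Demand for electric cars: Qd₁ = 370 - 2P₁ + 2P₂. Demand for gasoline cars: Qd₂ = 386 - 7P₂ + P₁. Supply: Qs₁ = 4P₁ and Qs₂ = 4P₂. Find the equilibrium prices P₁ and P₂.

P₁ = 75.65625, P₂ = 41.96875

Market 1: 370 - 2P₁ + 2P₂ = 4P₁ → 6P₁ - 2P₂ = 370.
Market 2: 11P₂ - P₁ = 386.
Eliminating P₂: 11×(1) + 2×(2) gives 64P₁ = 4842, so P₁ = 75.65625.
Back-substitute into (2): P₂ = (386 + 1×75.65625) / 11 = 41.96875.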